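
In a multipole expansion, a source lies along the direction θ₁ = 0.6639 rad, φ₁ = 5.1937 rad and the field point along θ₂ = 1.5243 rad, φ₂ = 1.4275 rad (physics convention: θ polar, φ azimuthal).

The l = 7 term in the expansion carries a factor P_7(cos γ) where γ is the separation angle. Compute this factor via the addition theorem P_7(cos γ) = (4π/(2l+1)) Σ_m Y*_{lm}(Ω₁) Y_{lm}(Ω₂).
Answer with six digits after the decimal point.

-0.141271

Term-by-term m-sum for l=7 (normalisation 4π/15 = 0.837758):
  term(m=-7) = +0.002792+0.007891i   from Y*(Ω₁)=+0.003805-0.016431i, Y(Ω₂)=-0.418418+0.266850i
  term(m=-6) = -0.005728-0.003970i   from Y*(Ω₁)=+0.078080-0.020247i, Y(Ω₂)=-0.056385-0.065465i
  term(m=-5) = -0.081659+0.001515i   from Y*(Ω₁)=+0.154415+0.170807i, Y(Ω₂)=-0.232945+0.267487i
  term(m=-4) = +0.034080-0.025542i   from Y*(Ω₁)=-0.146452+0.395733i, Y(Ω₂)=-0.084801-0.054737i
  term(m=-3) = +0.041588-0.133017i   from Y*(Ω₁)=-0.438635+0.055947i, Y(Ω₂)=-0.131355+0.286498i
  term(m=-2) = +0.002835+0.008511i   from Y*(Ω₁)=-0.047848-0.068727i, Y(Ω₂)=-0.102758-0.030283i
  term(m=-1) = -0.089537-0.064546i   from Y*(Ω₁)=-0.170007+0.325511i, Y(Ω₂)=-0.042922+0.297483i
  term(m=+0) = +0.022624+0.000000i   from Y*(Ω₁)=-0.207681-0.000000i, Y(Ω₂)=-0.108934+0.000000i
  term(m=+1) = -0.089537+0.064546i   from Y*(Ω₁)=+0.170007+0.325511i, Y(Ω₂)=+0.042922+0.297483i
  term(m=+2) = +0.002835-0.008511i   from Y*(Ω₁)=-0.047848+0.068727i, Y(Ω₂)=-0.102758+0.030283i
  term(m=+3) = +0.041588+0.133017i   from Y*(Ω₁)=+0.438635+0.055947i, Y(Ω₂)=+0.131355+0.286498i
  term(m=+4) = +0.034080+0.025542i   from Y*(Ω₁)=-0.146452-0.395733i, Y(Ω₂)=-0.084801+0.054737i
  term(m=+5) = -0.081659-0.001515i   from Y*(Ω₁)=-0.154415+0.170807i, Y(Ω₂)=+0.232945+0.267487i
  term(m=+6) = -0.005728+0.003970i   from Y*(Ω₁)=+0.078080+0.020247i, Y(Ω₂)=-0.056385+0.065465i
  term(m=+7) = +0.002792-0.007891i   from Y*(Ω₁)=-0.003805-0.016431i, Y(Ω₂)=+0.418418+0.266850i
Accumulated sum -0.168630+0.000000i; after 4π/(2l+1) scaling, -0.141271+0.000000i ⇒ P_7 = -0.141271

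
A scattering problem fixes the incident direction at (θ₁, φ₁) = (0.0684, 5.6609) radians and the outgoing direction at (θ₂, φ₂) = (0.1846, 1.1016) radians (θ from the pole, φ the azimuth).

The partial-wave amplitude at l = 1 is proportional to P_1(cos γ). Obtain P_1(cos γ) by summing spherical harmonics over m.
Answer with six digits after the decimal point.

0.978798

Term-by-term m-sum for l=1 (normalisation 4π/3 = 4.188790):
  m=-1: 0.01919 - 0.01376j × 0.02868 - 0.05656j = -0.00023 - 0.00148j  (running Σ = -0.00023 - 0.00148j)
  m=0: 0.48746 + 0.00000j × 0.48030 + 0.00000j = 0.23413 + 0.00000j  (running Σ = 0.23390 - 0.00148j)
  m=1: -0.01919 - 0.01376j × -0.02868 - 0.05656j = -0.00023 + 0.00148j  (running Σ = 0.23367 + 0.00000j)
Σ over m = 0.23367 + 0.00000j; ×(4π/3) → 0.97880 + 0.00000j. Real part: 0.978798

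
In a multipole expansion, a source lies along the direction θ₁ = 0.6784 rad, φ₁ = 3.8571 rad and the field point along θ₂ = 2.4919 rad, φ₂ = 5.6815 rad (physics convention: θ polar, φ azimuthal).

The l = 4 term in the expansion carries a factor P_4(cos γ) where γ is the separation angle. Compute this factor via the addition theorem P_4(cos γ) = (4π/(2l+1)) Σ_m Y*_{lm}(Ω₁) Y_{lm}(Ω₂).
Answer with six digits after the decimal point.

-0.398471

Expand P_4 via completeness: Σ_{m} conj(Y_{4,m}) at Ω₁ times Y_{4,m} at Ω₂ —
  term(m=-4) = (0.002148, -0.003454)   from Y*(Ω₁)=(-0.065968, 0.018938), Y(Ω₂)=(-0.043971, 0.039736)
  term(m=-3) = (-0.036641, -0.038488)   from Y*(Ω₁)=(0.131125, -0.202018), Y(Ω₂)=(0.051216, -0.214617)
  term(m=-2) = (-0.157206, 0.087359)   from Y*(Ω₁)=(0.059531, 0.423105), Y(Ω₂)=(0.151200, 0.392826)
  term(m=-1) = (0.023633, 0.091183)   from Y*(Ω₁)=(-0.216905, -0.188523), Y(Ω₂)=(-0.270209, -0.185529)
  term(m=+0) = (0.050747, 0.000000)   from Y*(Ω₁)=(-0.245894, -0.000000), Y(Ω₂)=(-0.206375, 0.000000)
  term(m=+1) = (0.023633, -0.091183)   from Y*(Ω₁)=(0.216905, -0.188523), Y(Ω₂)=(0.270209, -0.185529)
  term(m=+2) = (-0.157206, -0.087359)   from Y*(Ω₁)=(0.059531, -0.423105), Y(Ω₂)=(0.151200, -0.392826)
  term(m=+3) = (-0.036641, 0.038488)   from Y*(Ω₁)=(-0.131125, -0.202018), Y(Ω₂)=(-0.051216, -0.214617)
  term(m=+4) = (0.002148, 0.003454)   from Y*(Ω₁)=(-0.065968, -0.018938), Y(Ω₂)=(-0.043971, -0.039736)
Accumulated sum (-0.285384, 0.000000); after 4π/(2l+1) scaling, (-0.398471, 0.000000) ⇒ P_4 = -0.398471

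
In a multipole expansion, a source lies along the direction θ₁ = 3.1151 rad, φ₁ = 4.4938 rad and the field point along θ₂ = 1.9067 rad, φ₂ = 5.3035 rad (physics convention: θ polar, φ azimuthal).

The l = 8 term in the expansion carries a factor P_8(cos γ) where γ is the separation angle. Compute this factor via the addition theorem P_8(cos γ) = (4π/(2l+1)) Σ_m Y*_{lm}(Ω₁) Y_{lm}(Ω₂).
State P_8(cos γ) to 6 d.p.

-0.280057

Summing Y*_{l m}(θ₁,φ₁)·Y_{l m}(θ₂,φ₂) over m ∈ [−8, 8]; prefactor 4π/(2·8+1) = 0.739198:
  m=-8: (-0.000000, -0.000000) × (0.005368, 0.325313) = (0.000000, -0.000000)  (running Σ = (0.000000, -0.000000))
  m=-7: (-0.000000, -0.000000) × (-0.381403, -0.246956) = (0.000000, 0.000000)  (running Σ = (0.000000, 0.000000))
  m=-6: (-0.000000, 0.000000) × (0.154291, -0.066158) = (0.000000, 0.000000)  (running Σ = (0.000000, 0.000000))
  m=-5: (0.000000, 0.000000) × (0.050956, -0.270735) = (0.000000, -0.000000)  (running Σ = (0.000000, -0.000000))
  m=-4: (0.000004, -0.000005) × (0.202650, 0.199333) = (0.000002, -0.000000)  (running Σ = (0.000002, -0.000000))
  m=-3: (-0.000158, -0.000205) × (0.150821, -0.030971) = (-0.000030, -0.000026)  (running Σ = (-0.000028, -0.000026))
  m=-2: (-0.006536, 0.003055) × (-0.117725, 0.287562) = (-0.000109, -0.002239)  (running Σ = (-0.000137, -0.002265))
  m=-1: (0.028172, 0.126824) × (0.054412, 0.081071) = (-0.008749, 0.009185)  (running Σ = (-0.008886, 0.006919))
  m=0: (1.148458, -0.000000) × (-0.314416, 0.000000) = (-0.361094, 0.000000)  (running Σ = (-0.369980, 0.006919))
  m=1: (-0.028172, 0.126824) × (-0.054412, 0.081071) = (-0.008749, -0.009185)  (running Σ = (-0.378728, -0.002265))
  m=2: (-0.006536, -0.003055) × (-0.117725, -0.287562) = (-0.000109, 0.002239)  (running Σ = (-0.378837, -0.000026))
  m=3: (0.000158, -0.000205) × (-0.150821, -0.030971) = (-0.000030, 0.000026)  (running Σ = (-0.378868, -0.000000))
  m=4: (0.000004, 0.000005) × (0.202650, -0.199333) = (0.000002, 0.000000)  (running Σ = (-0.378866, -0.000000))
  m=5: (-0.000000, 0.000000) × (-0.050956, -0.270735) = (0.000000, 0.000000)  (running Σ = (-0.378866, 0.000000))
  m=6: (-0.000000, -0.000000) × (0.154291, 0.066158) = (0.000000, -0.000000)  (running Σ = (-0.378866, 0.000000))
  m=7: (0.000000, -0.000000) × (0.381403, -0.246956) = (0.000000, -0.000000)  (running Σ = (-0.378866, -0.000000))
  m=8: (-0.000000, 0.000000) × (0.005368, -0.325313) = (0.000000, 0.000000)  (running Σ = (-0.378866, 0.000000))
Accumulated sum (-0.378866, 0.000000); after 4π/(2l+1) scaling, (-0.280057, 0.000000) ⇒ P_8 = -0.280057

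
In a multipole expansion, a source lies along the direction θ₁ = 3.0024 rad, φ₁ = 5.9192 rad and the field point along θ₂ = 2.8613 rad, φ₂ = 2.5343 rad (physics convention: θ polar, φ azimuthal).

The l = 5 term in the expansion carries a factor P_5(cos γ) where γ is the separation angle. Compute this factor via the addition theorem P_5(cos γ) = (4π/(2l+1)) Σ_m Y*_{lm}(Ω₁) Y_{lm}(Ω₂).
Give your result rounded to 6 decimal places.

0.059076

Term-by-term m-sum for l=5 (normalisation 4π/11 = 1.142397):
  term(m=-5) = -0.000000-0.000000i   from Y*(Ω₁)=-0.000006-0.000023i, Y(Ω₂)=+0.000748-0.000079i
  term(m=-4) = +0.000003+0.000004i   from Y*(Ω₁)=-0.000062+0.000535i, Y(Ω₂)=+0.006251-0.005399i
  term(m=-3) = -0.000289-0.000258i   from Y*(Ω₁)=+0.003332-0.006418i, Y(Ω₂)=+0.013304-0.051867i
  term(m=-2) = +0.012239+0.006475i   from Y*(Ω₁)=-0.046845+0.041752i, Y(Ω₂)=-0.076949-0.206806i
  term(m=-1) = -0.170675-0.042366i   from Y*(Ω₁)=+0.310147-0.118154i, Y(Ω₂)=-0.435116-0.302361i
  term(m=+0) = +0.369156+0.000000i   from Y*(Ω₁)=-0.804406-0.000000i, Y(Ω₂)=-0.458918+0.000000i
  term(m=+1) = -0.170675+0.042366i   from Y*(Ω₁)=-0.310147-0.118154i, Y(Ω₂)=+0.435116-0.302361i
  term(m=+2) = +0.012239-0.006475i   from Y*(Ω₁)=-0.046845-0.041752i, Y(Ω₂)=-0.076949+0.206806i
  term(m=+3) = -0.000289+0.000258i   from Y*(Ω₁)=-0.003332-0.006418i, Y(Ω₂)=-0.013304-0.051867i
  term(m=+4) = +0.000003-0.000004i   from Y*(Ω₁)=-0.000062-0.000535i, Y(Ω₂)=+0.006251+0.005399i
  term(m=+5) = -0.000000+0.000000i   from Y*(Ω₁)=+0.000006-0.000023i, Y(Ω₂)=-0.000748-0.000079i
Accumulated sum +0.051712-0.000000i; after 4π/(2l+1) scaling, +0.059076-0.000000i ⇒ P_5 = 0.059076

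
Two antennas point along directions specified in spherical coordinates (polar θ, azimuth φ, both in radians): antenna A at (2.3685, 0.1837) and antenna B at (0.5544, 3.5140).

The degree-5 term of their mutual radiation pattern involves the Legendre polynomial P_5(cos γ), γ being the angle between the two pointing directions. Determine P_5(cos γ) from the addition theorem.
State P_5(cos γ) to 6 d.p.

-0.591251

Expand P_5 via completeness: Σ_{m} conj(Y_{5,m}) at Ω₁ times Y_{5,m} at Ω₂ —
  m=-5: Y*=+0.046796+0.061265i  Y=+0.005388+0.017975i  product -0.000849+0.001171i
  m=-4: Y*=-0.185390-0.167518i  Y=+0.007770-0.095524i  product -0.017443+0.016408i
  m=-3: Y*=+0.362442+0.222764i  Y=-0.121762+0.249782i  product -0.099774+0.063408i
  m=-2: Y*=-0.296437-0.114091i  Y=+0.343090-0.316314i  product -0.137793+0.054624i
  m=-1: Y*=-0.145290-0.026994i  Y=-0.291036+0.113689i  product +0.045354-0.008662i
  m=+0: Y*=+0.362169-0.000000i  Y=-0.266566+0.000000i  product -0.096542+0.000000i
  m=+1: Y*=+0.145290-0.026994i  Y=+0.291036+0.113689i  product +0.045354+0.008662i
  m=+2: Y*=-0.296437+0.114091i  Y=+0.343090+0.316314i  product -0.137793-0.054624i
  m=+3: Y*=-0.362442+0.222764i  Y=+0.121762+0.249782i  product -0.099774-0.063408i
  m=+4: Y*=-0.185390+0.167518i  Y=+0.007770+0.095524i  product -0.017443-0.016408i
  m=+5: Y*=-0.046796+0.061265i  Y=-0.005388+0.017975i  product -0.000849-0.001171i
Σ over m = -0.517553-0.000000i; ×(4π/11) → -0.591251-0.000000i. Real part: -0.591251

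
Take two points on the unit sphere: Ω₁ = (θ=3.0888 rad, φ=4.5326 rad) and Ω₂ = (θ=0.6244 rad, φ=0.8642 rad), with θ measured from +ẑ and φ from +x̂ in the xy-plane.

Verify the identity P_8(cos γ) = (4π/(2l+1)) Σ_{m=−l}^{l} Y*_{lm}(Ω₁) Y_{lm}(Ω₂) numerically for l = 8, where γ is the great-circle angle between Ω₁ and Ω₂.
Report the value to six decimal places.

-0.206995

Addition theorem: P_8(cos γ) = (4π/17) Σ_m Y*_{lm}(Ω₁) Y_{lm}(Ω₂), m = −8…8:
  m=-8: +0.000000-0.000000i × +0.005681-0.004145i = -0.000000-0.000000i  (running Σ = -0.000000-0.000000i)
  m=-7: -0.000000-0.000000i × +0.037976+0.009044i = -0.000000-0.000000i  (running Σ = -0.000000-0.000000i)
  m=-6: -0.000000+0.000000i × +0.060722+0.118712i = -0.000000-0.000000i  (running Σ = -0.000000-0.000000i)
  m=-5: +0.000003+0.000002i × -0.118123+0.286233i = -0.000001+0.000001i  (running Σ = -0.000001+0.000001i)
  m=-4: +0.000078-0.000069i × -0.452632+0.147594i = -0.000025+0.000043i  (running Σ = -0.000026+0.000043i)
  m=-3: -0.001044-0.001744i × -0.336194-0.205657i = -0.000008+0.000801i  (running Σ = -0.000034+0.000844i)
  m=-2: -0.026492+0.009959i × +0.007846+0.049372i = -0.000700-0.001230i  (running Σ = -0.000734-0.000386i)
  m=-1: +0.045437+0.249996i × -0.269991+0.316286i = -0.091338-0.053125i  (running Σ = -0.092072-0.053511i)
  m=0: +1.105478-0.000000i × -0.086734+0.000000i = -0.095883+0.000000i  (running Σ = -0.187955-0.053511i)
  m=1: -0.045437+0.249996i × +0.269991+0.316286i = -0.091338+0.053125i  (running Σ = -0.279293-0.000386i)
  m=2: -0.026492-0.009959i × +0.007846-0.049372i = -0.000700+0.001230i  (running Σ = -0.279992+0.000844i)
  m=3: +0.001044-0.001744i × +0.336194-0.205657i = -0.000008-0.000801i  (running Σ = -0.280000+0.000043i)
  m=4: +0.000078+0.000069i × -0.452632-0.147594i = -0.000025-0.000043i  (running Σ = -0.280025+0.000001i)
  m=5: -0.000003+0.000002i × +0.118123+0.286233i = -0.000001-0.000001i  (running Σ = -0.280026-0.000000i)
  m=6: -0.000000-0.000000i × +0.060722-0.118712i = -0.000000+0.000000i  (running Σ = -0.280026-0.000000i)
  m=7: +0.000000-0.000000i × -0.037976+0.009044i = -0.000000+0.000000i  (running Σ = -0.280026-0.000000i)
  m=8: +0.000000+0.000000i × +0.005681+0.004145i = -0.000000+0.000000i  (running Σ = -0.280026+0.000000i)
Σ over m = -0.280026+0.000000i; ×(4π/17) → -0.206995+0.000000i. Real part: -0.206995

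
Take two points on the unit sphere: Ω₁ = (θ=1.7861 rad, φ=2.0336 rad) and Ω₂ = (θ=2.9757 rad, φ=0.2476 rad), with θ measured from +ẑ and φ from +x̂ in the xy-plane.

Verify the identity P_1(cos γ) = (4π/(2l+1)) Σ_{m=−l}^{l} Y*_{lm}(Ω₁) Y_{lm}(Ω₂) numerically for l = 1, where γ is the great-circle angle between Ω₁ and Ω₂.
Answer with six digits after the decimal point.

0.176262

Term-by-term m-sum for l=1 (normalisation 4π/3 = 4.188790):
  m=-1: Y*=(-0.150687, 0.302012)  Y=(0.055313, -0.013982)  product (-0.004112, 0.018812)
  m=+0: Y*=(-0.104387, -0.000000)  Y=(-0.481895, 0.000000)  product (0.050304, 0.000000)
  m=+1: Y*=(0.150687, 0.302012)  Y=(-0.055313, -0.013982)  product (-0.004112, -0.018812)
Accumulated sum (0.042079, 0.000000); after 4π/(2l+1) scaling, (0.176262, 0.000000) ⇒ P_1 = 0.176262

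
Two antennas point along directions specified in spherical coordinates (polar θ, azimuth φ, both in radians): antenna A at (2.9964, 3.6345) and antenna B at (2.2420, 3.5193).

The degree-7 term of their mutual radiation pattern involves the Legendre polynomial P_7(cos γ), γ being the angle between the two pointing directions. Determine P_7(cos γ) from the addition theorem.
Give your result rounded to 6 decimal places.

Expand P_7 via completeness: Σ_{m} conj(Y_{7,m}) at Ω₁ times Y_{7,m} at Ω₂ —
  [-7]  conj(Y_{7,-7})(Ω₁) = 0.00000 + 0.00000j ; Y_{7,-7}(Ω₂) = 0.07934 + 0.04310j ; Δ = 0.00000 + 0.00000j
  [-6]  conj(Y_{7,-6})(Ω₁) = 0.00002 - 0.00000j ; Y_{7,-6}(Ω₂) = 0.17191 + 0.20599j ; Δ = 0.00000 + 0.00000j
  [-5]  conj(Y_{7,-5})(Ω₁) = 0.00021 - 0.00017j ; Y_{7,-5}(Ω₂) = 0.13598 + 0.41345j ; Δ = 0.00010 + 0.00006j
  [-4]  conj(Y_{7,-4})(Ω₁) = 0.00121 - 0.00285j ; Y_{7,-4}(Ω₂) = -0.02086 + 0.34747j ; Δ = 0.00097 + 0.00048j
  [-3]  conj(Y_{7,-3})(Ω₁) = -0.00232 - 0.02518j ; Y_{7,-3}(Ω₂) = 0.02554 - 0.05457j ; Δ = -0.00143 - 0.00052j
  [-2]  conj(Y_{7,-2})(Ω₁) = -0.07941 - 0.11990j ; Y_{7,-2}(Ω₂) = 0.26728 - 0.25172j ; Δ = -0.05141 - 0.01206j
  [-1]  conj(Y_{7,-1})(Ω₁) = -0.45022 - 0.24183j ; Y_{7,-1}(Ω₂) = 0.09365 - 0.03716j ; Δ = -0.05115 - 0.00592j
  [+0]  conj(Y_{7,0})(Ω₁) = -0.79287 + 0.00000j ; Y_{7,0}(Ω₂) = -0.33915 + 0.00000j ; Δ = 0.26890 + 0.00000j
  [+1]  conj(Y_{7,1})(Ω₁) = 0.45022 - 0.24183j ; Y_{7,1}(Ω₂) = -0.09365 - 0.03716j ; Δ = -0.05115 + 0.00592j
  [+2]  conj(Y_{7,2})(Ω₁) = -0.07941 + 0.11990j ; Y_{7,2}(Ω₂) = 0.26728 + 0.25172j ; Δ = -0.05141 + 0.01206j
  [+3]  conj(Y_{7,3})(Ω₁) = 0.00232 - 0.02518j ; Y_{7,3}(Ω₂) = -0.02554 - 0.05457j ; Δ = -0.00143 + 0.00052j
  [+4]  conj(Y_{7,4})(Ω₁) = 0.00121 + 0.00285j ; Y_{7,4}(Ω₂) = -0.02086 - 0.34747j ; Δ = 0.00097 - 0.00048j
  [+5]  conj(Y_{7,5})(Ω₁) = -0.00021 - 0.00017j ; Y_{7,5}(Ω₂) = -0.13598 + 0.41345j ; Δ = 0.00010 - 0.00006j
  [+6]  conj(Y_{7,6})(Ω₁) = 0.00002 + 0.00000j ; Y_{7,6}(Ω₂) = 0.17191 - 0.20599j ; Δ = 0.00000 - 0.00000j
  [+7]  conj(Y_{7,7})(Ω₁) = -0.00000 + 0.00000j ; Y_{7,7}(Ω₂) = -0.07934 + 0.04310j ; Δ = 0.00000 - 0.00000j
Σ over m = 0.06306 - 0.00000j; ×(4π/15) → 0.05283 - 0.00000j. Real part: 0.052832

0.052832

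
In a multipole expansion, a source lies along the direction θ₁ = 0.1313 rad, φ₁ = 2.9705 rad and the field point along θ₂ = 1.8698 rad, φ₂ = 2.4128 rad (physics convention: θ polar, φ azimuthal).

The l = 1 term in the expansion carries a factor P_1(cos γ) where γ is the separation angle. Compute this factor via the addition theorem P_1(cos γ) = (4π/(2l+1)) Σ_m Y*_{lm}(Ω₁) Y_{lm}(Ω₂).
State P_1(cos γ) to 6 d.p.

-0.185877

Expand P_1 via completeness: Σ_{m} conj(Y_{1,m}) at Ω₁ times Y_{1,m} at Ω₂ —
  m=-1: Y*=(-0.044573, 0.007701)  Y=(-0.246296, -0.219880)  product (0.012671, 0.007904)
  m=+0: Y*=(0.484397, -0.000000)  Y=(-0.143927, 0.000000)  product (-0.069718, 0.000000)
  m=+1: Y*=(0.044573, 0.007701)  Y=(0.246296, -0.219880)  product (0.012671, -0.007904)
Σ over m = (-0.044375, 0.000000); ×(4π/3) → (-0.185877, 0.000000). Real part: -0.185877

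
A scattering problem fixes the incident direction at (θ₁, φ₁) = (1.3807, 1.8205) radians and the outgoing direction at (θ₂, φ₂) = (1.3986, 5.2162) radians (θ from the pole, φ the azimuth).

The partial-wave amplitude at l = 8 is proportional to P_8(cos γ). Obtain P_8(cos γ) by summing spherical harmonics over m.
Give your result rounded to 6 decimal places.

Addition theorem: P_8(cos γ) = (4π/17) Σ_m Y*_{lm}(Ω₁) Y_{lm}(Ω₂), m = −8…8:
  term(m=-8) = -0.090897-0.182516i   from Y*(Ω₁)=-0.184502+0.405683i, Y(Ω₂)=-0.288356+0.355201i
  term(m=-7) = +0.022541+0.106824i   from Y*(Ω₁)=+0.337654+0.060442i, Y(Ω₂)=+0.119558+0.294971i
  term(m=-6) = +0.001393-0.030165i   from Y*(Ω₁)=+0.011367+0.156348i, Y(Ω₂)=-0.191274-0.022817i
  term(m=-5) = -0.033852+0.109335i   from Y*(Ω₁)=+0.327958-0.109511i, Y(Ω₂)=-0.193022+0.268928i
  term(m=-4) = +0.002388-0.003856i   from Y*(Ω₁)=+0.026319+0.040883i, Y(Ω₂)=-0.040108-0.084220i
  term(m=-3) = -0.077913+0.074397i   from Y*(Ω₁)=+0.225779-0.242790i, Y(Ω₂)=-0.324354-0.019277i
  term(m=-2) = -0.000031+0.000017i   from Y*(Ω₁)=-0.000665-0.000363i, Y(Ω₂)=+0.025201-0.039915i
  term(m=-1) = -0.099512+0.025845i   from Y*(Ω₁)=+0.079538-0.311882i, Y(Ω₂)=-0.154211-0.279742i
  term(m=+0) = -0.000513-0.000000i   from Y*(Ω₁)=-0.015344-0.000000i, Y(Ω₂)=+0.033450+0.000000i
  term(m=+1) = -0.099512-0.025845i   from Y*(Ω₁)=-0.079538-0.311882i, Y(Ω₂)=+0.154211-0.279742i
  term(m=+2) = -0.000031-0.000017i   from Y*(Ω₁)=-0.000665+0.000363i, Y(Ω₂)=+0.025201+0.039915i
  term(m=+3) = -0.077913-0.074397i   from Y*(Ω₁)=-0.225779-0.242790i, Y(Ω₂)=+0.324354-0.019277i
  term(m=+4) = +0.002388+0.003856i   from Y*(Ω₁)=+0.026319-0.040883i, Y(Ω₂)=-0.040108+0.084220i
  term(m=+5) = -0.033852-0.109335i   from Y*(Ω₁)=-0.327958-0.109511i, Y(Ω₂)=+0.193022+0.268928i
  term(m=+6) = +0.001393+0.030165i   from Y*(Ω₁)=+0.011367-0.156348i, Y(Ω₂)=-0.191274+0.022817i
  term(m=+7) = +0.022541-0.106824i   from Y*(Ω₁)=-0.337654+0.060442i, Y(Ω₂)=-0.119558+0.294971i
  term(m=+8) = -0.090897+0.182516i   from Y*(Ω₁)=-0.184502-0.405683i, Y(Ω₂)=-0.288356-0.355201i
Accumulated sum -0.552282+0.000000i; after 4π/(2l+1) scaling, -0.408246+0.000000i ⇒ P_8 = -0.408246

-0.408246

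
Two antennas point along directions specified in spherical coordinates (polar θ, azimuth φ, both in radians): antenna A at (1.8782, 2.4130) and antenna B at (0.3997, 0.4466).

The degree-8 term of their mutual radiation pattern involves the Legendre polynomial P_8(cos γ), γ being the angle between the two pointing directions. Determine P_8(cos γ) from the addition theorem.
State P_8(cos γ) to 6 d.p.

Summing Y*_{l m}(θ₁,φ₁)·Y_{l m}(θ₂,φ₂) over m ∈ [−8, 8]; prefactor 4π/(2·8+1) = 0.739198:
  m=-8: Y*=(0.315412, 0.154094)  Y=(-0.000246, 0.000113)  product (-0.000095, -0.000002)
  m=-7: Y*=(0.168555, 0.412681)  Y=(-0.002566, -0.000040)  product (-0.000416, -0.001066)
  m=-6: Y*=(-0.035220, 0.099304)  Y=(-0.013723, -0.006833)  product (0.001162, -0.001122)
  m=-5: Y*=(0.276067, -0.151308)  Y=(-0.039983, -0.051284)  product (-0.018798, -0.008108)
  m=-4: Y*=(0.227292, 0.052553)  Y=(-0.042722, -0.195068)  product (0.000541, -0.046583)
  m=-3: Y*=(-0.124957, -0.176903)  Y=(0.097915, -0.416316)  product (-0.085883, 0.034700)
  m=-2: Y*=(0.030973, -0.271452)  Y=(0.349387, -0.434186)  product (-0.107039, -0.108290)
  m=-1: Y*=(-0.125972, 0.112415)  Y=(0.194316, -0.093052)  product (-0.014018, 0.033566)
  m=+0: Y*=(-0.282026, -0.000000)  Y=(-0.429300, 0.000000)  product (0.121074, 0.000000)
  m=+1: Y*=(0.125972, 0.112415)  Y=(-0.194316, -0.093052)  product (-0.014018, -0.033566)
  m=+2: Y*=(0.030973, 0.271452)  Y=(0.349387, 0.434186)  product (-0.107039, 0.108290)
  m=+3: Y*=(0.124957, -0.176903)  Y=(-0.097915, -0.416316)  product (-0.085883, -0.034700)
  m=+4: Y*=(0.227292, -0.052553)  Y=(-0.042722, 0.195068)  product (0.000541, 0.046583)
  m=+5: Y*=(-0.276067, -0.151308)  Y=(0.039983, -0.051284)  product (-0.018798, 0.008108)
  m=+6: Y*=(-0.035220, -0.099304)  Y=(-0.013723, 0.006833)  product (0.001162, 0.001122)
  m=+7: Y*=(-0.168555, 0.412681)  Y=(0.002566, -0.000040)  product (-0.000416, 0.001066)
  m=+8: Y*=(0.315412, -0.154094)  Y=(-0.000246, -0.000113)  product (-0.000095, 0.000002)
Accumulated sum (-0.328017, -0.000000); after 4π/(2l+1) scaling, (-0.242470, -0.000000) ⇒ P_8 = -0.242470

-0.242470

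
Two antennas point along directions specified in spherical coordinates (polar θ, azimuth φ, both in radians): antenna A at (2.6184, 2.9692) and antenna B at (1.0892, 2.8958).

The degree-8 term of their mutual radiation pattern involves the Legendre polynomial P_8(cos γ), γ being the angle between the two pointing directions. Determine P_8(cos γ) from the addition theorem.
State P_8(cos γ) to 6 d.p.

Expand P_8 via completeness: Σ_{m} conj(Y_{8,m}) at Ω₁ times Y_{8,m} at Ω₂ —
  [-8]  conj(Y_{8,-8})(Ω₁) = (0.000381, -0.001965) ; Y_{8,-8}(Ω₂) = (-0.075589, 0.181028) ; Δ = (0.000327, 0.000218)
  [-7]  conj(Y_{8,-7})(Ω₁) = (0.004943, -0.012974) ; Y_{8,-7}(Ω₂) = (0.061187, -0.405528) ; Δ = (-0.004959, -0.002799)
  [-6]  conj(Y_{8,-6})(Ω₁) = (0.030697, -0.051626) ; Y_{8,-6}(Ω₂) = (0.038799, 0.402742) ; Δ = (0.021983, 0.010360)
  [-5]  conj(Y_{8,-5})(Ω₁) = (0.117870, -0.137458) ; Y_{8,-5}(Ω₂) = (-0.015066, -0.042343) ; Δ = (-0.007596, -0.002920)
  [-4]  conj(Y_{8,-4})(Ω₁) = (0.294224, -0.242621) ; Y_{8,-4}(Ω₂) = (-0.183532, -0.275522) ; Δ = (-0.120847, -0.036537)
  [-3]  conj(Y_{8,-3})(Ω₁) = (0.447004, -0.254265) ; Y_{8,-3}(Ω₂) = (0.163249, 0.148277) ; Δ = (0.110674, 0.024772)
  [-2]  conj(Y_{8,-2})(Ω₁) = (0.277499, -0.099658) ; Y_{8,-2}(Ω₂) = (0.203224, 0.108811) ; Δ = (0.067238, 0.009942)
  [-1]  conj(Y_{8,-1})(Ω₁) = (-0.251182, 0.043736) ; Y_{8,-1}(Ω₂) = (-0.263576, -0.066122) ; Δ = (0.069097, 0.005081)
  [+0]  conj(Y_{8,0})(Ω₁) = (-0.394913, -0.000000) ; Y_{8,0}(Ω₂) = (-0.193821, 0.000000) ; Δ = (0.076543, 0.000000)
  [+1]  conj(Y_{8,1})(Ω₁) = (0.251182, 0.043736) ; Y_{8,1}(Ω₂) = (0.263576, -0.066122) ; Δ = (0.069097, -0.005081)
  [+2]  conj(Y_{8,2})(Ω₁) = (0.277499, 0.099658) ; Y_{8,2}(Ω₂) = (0.203224, -0.108811) ; Δ = (0.067238, -0.009942)
  [+3]  conj(Y_{8,3})(Ω₁) = (-0.447004, -0.254265) ; Y_{8,3}(Ω₂) = (-0.163249, 0.148277) ; Δ = (0.110674, -0.024772)
  [+4]  conj(Y_{8,4})(Ω₁) = (0.294224, 0.242621) ; Y_{8,4}(Ω₂) = (-0.183532, 0.275522) ; Δ = (-0.120847, 0.036537)
  [+5]  conj(Y_{8,5})(Ω₁) = (-0.117870, -0.137458) ; Y_{8,5}(Ω₂) = (0.015066, -0.042343) ; Δ = (-0.007596, 0.002920)
  [+6]  conj(Y_{8,6})(Ω₁) = (0.030697, 0.051626) ; Y_{8,6}(Ω₂) = (0.038799, -0.402742) ; Δ = (0.021983, -0.010360)
  [+7]  conj(Y_{8,7})(Ω₁) = (-0.004943, -0.012974) ; Y_{8,7}(Ω₂) = (-0.061187, -0.405528) ; Δ = (-0.004959, 0.002799)
  [+8]  conj(Y_{8,8})(Ω₁) = (0.000381, 0.001965) ; Y_{8,8}(Ω₂) = (-0.075589, -0.181028) ; Δ = (0.000327, -0.000218)
Σ over m = (0.348379, 0.000000); ×(4π/17) → (0.257521, 0.000000). Real part: 0.257521

0.257521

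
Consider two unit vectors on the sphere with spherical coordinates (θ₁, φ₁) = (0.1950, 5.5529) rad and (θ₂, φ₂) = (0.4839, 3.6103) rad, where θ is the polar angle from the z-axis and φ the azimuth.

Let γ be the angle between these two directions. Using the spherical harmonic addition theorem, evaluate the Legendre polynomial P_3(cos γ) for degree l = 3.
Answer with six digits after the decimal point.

0.205424

Expand P_3 via completeness: Σ_{m} conj(Y_{3,m}) at Ω₁ times Y_{3,m} at Ω₂ —
  [-3]  conj(Y_{3,-3})(Ω₁) = (-0.001764, -0.002470) ; Y_{3,-3}(Ω₂) = (-0.006887, 0.041445) ; Δ = (0.000115, -0.000056)
  [-2]  conj(Y_{3,-2})(Ω₁) = (0.004141, -0.037415) ; Y_{3,-2}(Ω₂) = (0.115892, -0.157825) ; Δ = (-0.005425, -0.004990)
  [-1]  conj(Y_{3,-1})(Ω₁) = (0.177850, -0.159253) ; Y_{3,-1}(Ω₂) = (-0.391390, 0.198176) ; Δ = (-0.038049, 0.097576)
  [+0]  conj(Y_{3,0})(Ω₁) = (0.663480, -0.000000) ; Y_{3,0}(Ω₂) = (0.303172, 0.000000) ; Δ = (0.201148, 0.000000)
  [+1]  conj(Y_{3,1})(Ω₁) = (-0.177850, -0.159253) ; Y_{3,1}(Ω₂) = (0.391390, 0.198176) ; Δ = (-0.038049, -0.097576)
  [+2]  conj(Y_{3,2})(Ω₁) = (0.004141, 0.037415) ; Y_{3,2}(Ω₂) = (0.115892, 0.157825) ; Δ = (-0.005425, 0.004990)
  [+3]  conj(Y_{3,3})(Ω₁) = (0.001764, -0.002470) ; Y_{3,3}(Ω₂) = (0.006887, 0.041445) ; Δ = (0.000115, 0.000056)
Total Σ_m = (0.114430, -0.000000). Multiply by 1.795196: (0.205424, -0.000000). P_3(cos γ) = 0.205424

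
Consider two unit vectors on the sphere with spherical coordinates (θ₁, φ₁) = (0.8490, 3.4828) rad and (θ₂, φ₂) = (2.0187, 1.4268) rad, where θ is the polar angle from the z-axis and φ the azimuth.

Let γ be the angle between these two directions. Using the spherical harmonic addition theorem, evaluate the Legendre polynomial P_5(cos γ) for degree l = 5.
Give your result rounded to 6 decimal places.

0.156829

Term-by-term m-sum for l=5 (normalisation 4π/11 = 1.142397):
  m=-5: (0.014912, -0.109587) × (0.182077, -0.207605) = (-0.020036, -0.023049)  (running Σ = (-0.020036, -0.023049))
  m=-4: (0.062961, 0.301350) × (-0.351866, -0.228518) = (0.046710, -0.120423)  (running Σ = (0.026674, -0.143472))
  m=-3: (-0.222966, -0.365983) × (-0.072973, 0.158283) = (0.074200, -0.008585)  (running Σ = (0.100874, -0.152056))
  m=-2: (0.151643, 0.123235) × (-0.250045, -0.074070) = (-0.028789, -0.042046)  (running Σ = (0.072084, -0.194103))
  m=-1: (0.251363, 0.089258) × (-0.036748, 0.253433) = (-0.031858, 0.060424)  (running Σ = (0.040226, -0.133679))
  m=0: (-0.274513, -0.000000) × (-0.207014, 0.000000) = (0.056828, 0.000000)  (running Σ = (0.097055, -0.133679))
  m=1: (-0.251363, 0.089258) × (0.036748, 0.253433) = (-0.031858, -0.060424)  (running Σ = (0.065197, -0.194103))
  m=2: (0.151643, -0.123235) × (-0.250045, 0.074070) = (-0.028789, 0.042046)  (running Σ = (0.036407, -0.152056))
  m=3: (0.222966, -0.365983) × (0.072973, 0.158283) = (0.074200, 0.008585)  (running Σ = (0.110607, -0.143472))
  m=4: (0.062961, -0.301350) × (-0.351866, 0.228518) = (0.046710, 0.120423)  (running Σ = (0.157317, -0.023049))
  m=5: (-0.014912, -0.109587) × (-0.182077, -0.207605) = (-0.020036, 0.023049)  (running Σ = (0.137281, -0.000000))
Total Σ_m = (0.137281, -0.000000). Multiply by 1.142397: (0.156829, -0.000000). P_5(cos γ) = 0.156829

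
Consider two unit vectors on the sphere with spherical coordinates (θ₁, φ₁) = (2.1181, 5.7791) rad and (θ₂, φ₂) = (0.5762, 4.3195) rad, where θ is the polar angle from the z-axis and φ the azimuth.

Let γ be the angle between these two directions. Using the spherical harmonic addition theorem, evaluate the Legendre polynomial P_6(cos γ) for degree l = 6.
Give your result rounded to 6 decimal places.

Expand P_6 via completeness: Σ_{m} conj(Y_{6,m}) at Ω₁ times Y_{6,m} at Ω₂ —
  [-6]  conj(Y_{6,-6})(Ω₁) = (-0.186027, -0.021880) ; Y_{6,-6}(Ω₂) = (0.008946, -0.008926) ; Δ = (-0.001859, 0.001465)
  [-5]  conj(Y_{6,-5})(Ω₁) = (0.321551, 0.230125) ; Y_{6,-5}(Ω₂) = (-0.062220, -0.025842) ; Δ = (-0.014060, -0.022628)
  [-4]  conj(Y_{6,-4})(Ω₁) = (-0.161781, -0.338756) ; Y_{6,-4}(Ω₂) = (-0.000161, 0.211737) ; Δ = (0.071753, -0.034200)
  [-3]  conj(Y_{6,-3})(Ω₁) = (0.000261, -0.004462) ; Y_{6,-3}(Ω₂) = (0.386526, -0.159846) ; Δ = (-0.000612, -0.001766)
  [-2]  conj(Y_{6,-2})(Ω₁) = (-0.184250, 0.292176) ; Y_{6,-2}(Ω₂) = (-0.318400, -0.318642) ; Δ = (0.151765, -0.034319)
  [-1]  conj(Y_{6,-1})(Ω₁) = (0.112859, -0.062255) ; Y_{6,-1}(Ω₂) = (-0.015949, 0.038483) ; Δ = (0.000596, 0.005336)
  [+0]  conj(Y_{6,0})(Ω₁) = (0.312855, -0.000000) ; Y_{6,0}(Ω₂) = (-0.419815, 0.000000) ; Δ = (-0.131342, 0.000000)
  [+1]  conj(Y_{6,1})(Ω₁) = (-0.112859, -0.062255) ; Y_{6,1}(Ω₂) = (0.015949, 0.038483) ; Δ = (0.000596, -0.005336)
  [+2]  conj(Y_{6,2})(Ω₁) = (-0.184250, -0.292176) ; Y_{6,2}(Ω₂) = (-0.318400, 0.318642) ; Δ = (0.151765, 0.034319)
  [+3]  conj(Y_{6,3})(Ω₁) = (-0.000261, -0.004462) ; Y_{6,3}(Ω₂) = (-0.386526, -0.159846) ; Δ = (-0.000612, 0.001766)
  [+4]  conj(Y_{6,4})(Ω₁) = (-0.161781, 0.338756) ; Y_{6,4}(Ω₂) = (-0.000161, -0.211737) ; Δ = (0.071753, 0.034200)
  [+5]  conj(Y_{6,5})(Ω₁) = (-0.321551, 0.230125) ; Y_{6,5}(Ω₂) = (0.062220, -0.025842) ; Δ = (-0.014060, 0.022628)
  [+6]  conj(Y_{6,6})(Ω₁) = (-0.186027, 0.021880) ; Y_{6,6}(Ω₂) = (0.008946, 0.008926) ; Δ = (-0.001859, -0.001465)
Accumulated sum (0.283823, -0.000000); after 4π/(2l+1) scaling, (0.274355, -0.000000) ⇒ P_6 = 0.274355

0.274355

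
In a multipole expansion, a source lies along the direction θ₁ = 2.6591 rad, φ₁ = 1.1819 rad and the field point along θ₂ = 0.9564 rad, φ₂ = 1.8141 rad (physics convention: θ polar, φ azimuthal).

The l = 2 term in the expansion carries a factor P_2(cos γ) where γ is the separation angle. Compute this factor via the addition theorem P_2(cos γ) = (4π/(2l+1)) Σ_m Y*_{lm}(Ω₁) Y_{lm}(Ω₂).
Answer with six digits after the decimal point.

Term-by-term m-sum for l=2 (normalisation 4π/5 = 2.513274):
  m=-2: Y*=-0.05925 + 0.05835j  Y=-0.22797 + 0.12061j  product 0.00647 - 0.02045j
  m=-1: Y*=-0.12040 - 0.29382j  Y=-0.08767 - 0.35319j  product -0.09322 + 0.06828j
  m=+0: Y*=0.42709 + 0.00000j  Y=-0.00097 + 0.00000j  product -0.00041 + 0.00000j
  m=+1: Y*=0.12040 - 0.29382j  Y=0.08767 - 0.35319j  product -0.09322 - 0.06828j
  m=+2: Y*=-0.05925 - 0.05835j  Y=-0.22797 - 0.12061j  product 0.00647 + 0.02045j
Σ over m = -0.17391 + 0.00000j; ×(4π/5) → -0.43709 + 0.00000j. Real part: -0.437087

-0.437087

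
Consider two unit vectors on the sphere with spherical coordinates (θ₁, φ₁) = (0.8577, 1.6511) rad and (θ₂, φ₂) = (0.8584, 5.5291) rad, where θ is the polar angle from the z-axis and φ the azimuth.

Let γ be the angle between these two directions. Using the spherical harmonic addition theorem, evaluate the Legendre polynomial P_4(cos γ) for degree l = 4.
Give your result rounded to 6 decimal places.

0.374953

Addition theorem: P_4(cos γ) = (4π/9) Σ_m Y*_{lm}(Ω₁) Y_{lm}(Ω₂), m = −4…4:
  m=-4: +0.137408+0.045721i × -0.144029+0.018135i = -0.020620-0.004093i  (running Σ = -0.020620-0.004093i)
  m=-3: +0.084525-0.344042i × -0.226134+0.273177i = +0.074870+0.100890i  (running Σ = +0.054250+0.096796i)
  m=-2: -0.376981-0.061072i × +0.023872+0.380681i = +0.014250-0.144967i  (running Σ = +0.068500-0.048171i)
  m=-1: +0.000082-0.001015i × -0.001569-0.001474i = -0.000002+0.000001i  (running Σ = +0.068499-0.048169i)
  m=0: -0.362692-0.000000i × -0.362687+0.000000i = +0.131544+0.000000i  (running Σ = +0.200042-0.048169i)
  m=1: -0.000082-0.001015i × +0.001569-0.001474i = -0.000002-0.000001i  (running Σ = +0.200040-0.048171i)
  m=2: -0.376981+0.061072i × +0.023872-0.380681i = +0.014250+0.144967i  (running Σ = +0.214290+0.096796i)
  m=3: -0.084525-0.344042i × +0.226134+0.273177i = +0.074870-0.100890i  (running Σ = +0.289160-0.004093i)
  m=4: +0.137408-0.045721i × -0.144029-0.018135i = -0.020620+0.004093i  (running Σ = +0.268541+0.000000i)
Accumulated sum +0.268541+0.000000i; after 4π/(2l+1) scaling, +0.374953+0.000000i ⇒ P_4 = 0.374953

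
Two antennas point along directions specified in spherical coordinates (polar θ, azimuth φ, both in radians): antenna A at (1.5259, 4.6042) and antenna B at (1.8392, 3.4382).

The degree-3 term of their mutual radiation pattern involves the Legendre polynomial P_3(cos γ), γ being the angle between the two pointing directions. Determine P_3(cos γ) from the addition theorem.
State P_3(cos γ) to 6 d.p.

-0.427141

Summing Y*_{l m}(θ₁,φ₁)·Y_{l m}(θ₂,φ₂) over m ∈ [−3, 3]; prefactor 4π/(2·3+1) = 1.795196:
  term(m=-3) = -0.145791-0.054279i   from Y*(Ω₁)=+0.132650+0.394246i, Y(Ω₂)=-0.235448+0.290578i
  term(m=-2) = +0.007956-0.008351i   from Y*(Ω₁)=-0.044708+0.009828i, Y(Ω₂)=-0.208914+0.140855i
  term(m=-1) = +0.025430+0.059353i   from Y*(Ω₁)=+0.034510+0.317734i, Y(Ω₂)=+0.193214-0.059051i
  term(m=+0) = -0.013125-0.000000i   from Y*(Ω₁)=-0.050077-0.000000i, Y(Ω₂)=+0.262092+0.000000i
  term(m=+1) = +0.025430-0.059353i   from Y*(Ω₁)=-0.034510+0.317734i, Y(Ω₂)=-0.193214-0.059051i
  term(m=+2) = +0.007956+0.008351i   from Y*(Ω₁)=-0.044708-0.009828i, Y(Ω₂)=-0.208914-0.140855i
  term(m=+3) = -0.145791+0.054279i   from Y*(Ω₁)=-0.132650+0.394246i, Y(Ω₂)=+0.235448+0.290578i
Accumulated sum -0.237935+0.000000i; after 4π/(2l+1) scaling, -0.427141+0.000000i ⇒ P_3 = -0.427141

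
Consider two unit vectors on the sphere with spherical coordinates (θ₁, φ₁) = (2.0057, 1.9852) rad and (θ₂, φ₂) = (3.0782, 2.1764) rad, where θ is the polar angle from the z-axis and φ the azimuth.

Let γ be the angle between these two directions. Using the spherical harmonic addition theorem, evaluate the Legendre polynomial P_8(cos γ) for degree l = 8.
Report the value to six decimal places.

-0.134414

Term-by-term m-sum for l=8 (normalisation 4π/17 = 0.739198):
  [-8]  conj(Y_{8,-8})(Ω₁) = -0.23233 - 0.04075j ; Y_{8,-8}(Ω₂) = 0.00000 + 0.00000j ; Δ = 0.00000 - 0.00000j
  [-7]  conj(Y_{8,-7})(Ω₁) = -0.10452 - 0.42568j ; Y_{8,-7}(Ω₂) = 0.00000 + 0.00000j ; Δ = 0.00000 - 0.00000j
  [-6]  conj(Y_{8,-6})(Ω₁) = 0.27613 - 0.21218j ; Y_{8,-6}(Ω₂) = 0.00000 - 0.00000j ; Δ = 0.00000 - 0.00000j
  [-5]  conj(Y_{8,-5})(Ω₁) = -0.06218 - 0.03407j ; Y_{8,-5}(Ω₂) = 0.00000 - 0.00001j ; Δ = -0.00000 + 0.00000j
  [-4]  conj(Y_{8,-4})(Ω₁) = 0.03110 - 0.35729j ; Y_{8,-4}(Ω₂) = -0.00016 - 0.00014j ; Δ = -0.00006 + 0.00005j
  [-3]  conj(Y_{8,-3})(Ω₁) = 0.10043 - 0.03413j ; Y_{8,-3}(Ω₂) = -0.00339 + 0.00085j ; Δ = -0.00031 + 0.00020j
  [-2]  conj(Y_{8,-2})(Ω₁) = -0.20648 - 0.22523j ; Y_{8,-2}(Ω₂) = -0.01426 + 0.03792j ; Δ = 0.01149 - 0.00462j
  [-1]  conj(Y_{8,-1})(Ω₁) = 0.06880 - 0.15640j ; Y_{8,-1}(Ω₂) = 0.17177 + 0.24808j ; Δ = 0.05062 - 0.00980j
  [+0]  conj(Y_{8,0})(Ω₁) = -0.28257 + 0.00000j ; Y_{8,0}(Ω₂) = 1.08047 + 0.00000j ; Δ = -0.30531 + 0.00000j
  [+1]  conj(Y_{8,1})(Ω₁) = -0.06880 - 0.15640j ; Y_{8,1}(Ω₂) = -0.17177 + 0.24808j ; Δ = 0.05062 + 0.00980j
  [+2]  conj(Y_{8,2})(Ω₁) = -0.20648 + 0.22523j ; Y_{8,2}(Ω₂) = -0.01426 - 0.03792j ; Δ = 0.01149 + 0.00462j
  [+3]  conj(Y_{8,3})(Ω₁) = -0.10043 - 0.03413j ; Y_{8,3}(Ω₂) = 0.00339 + 0.00085j ; Δ = -0.00031 - 0.00020j
  [+4]  conj(Y_{8,4})(Ω₁) = 0.03110 + 0.35729j ; Y_{8,4}(Ω₂) = -0.00016 + 0.00014j ; Δ = -0.00006 - 0.00005j
  [+5]  conj(Y_{8,5})(Ω₁) = 0.06218 - 0.03407j ; Y_{8,5}(Ω₂) = -0.00000 - 0.00001j ; Δ = -0.00000 - 0.00000j
  [+6]  conj(Y_{8,6})(Ω₁) = 0.27613 + 0.21218j ; Y_{8,6}(Ω₂) = 0.00000 + 0.00000j ; Δ = 0.00000 + 0.00000j
  [+7]  conj(Y_{8,7})(Ω₁) = 0.10452 - 0.42568j ; Y_{8,7}(Ω₂) = -0.00000 + 0.00000j ; Δ = 0.00000 + 0.00000j
  [+8]  conj(Y_{8,8})(Ω₁) = -0.23233 + 0.04075j ; Y_{8,8}(Ω₂) = 0.00000 - 0.00000j ; Δ = 0.00000 + 0.00000j
Σ over m = -0.18184 - 0.00000j; ×(4π/17) → -0.13441 - 0.00000j. Real part: -0.134414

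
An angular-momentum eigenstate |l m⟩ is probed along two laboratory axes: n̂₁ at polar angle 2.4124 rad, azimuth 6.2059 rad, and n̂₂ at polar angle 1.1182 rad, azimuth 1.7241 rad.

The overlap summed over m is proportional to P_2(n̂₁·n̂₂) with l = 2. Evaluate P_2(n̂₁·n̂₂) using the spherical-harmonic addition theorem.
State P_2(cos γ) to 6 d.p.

Addition theorem: P_2(cos γ) = (4π/5) Σ_m Y*_{lm}(Ω₁) Y_{lm}(Ω₂), m = −2…2:
  term(m=-2) = -0.047972+0.023838i   from Y*(Ω₁)=+0.169428-0.026399i, Y(Ω₂)=-0.297836+0.094292i
  term(m=-1) = +0.026653+0.113531i   from Y*(Ω₁)=-0.382690+0.029635i, Y(Ω₂)=-0.046395-0.300258i
  term(m=+0) = -0.028338+0.000000i   from Y*(Ω₁)=+0.210764-0.000000i, Y(Ω₂)=-0.134452+0.000000i
  term(m=+1) = +0.026653-0.113531i   from Y*(Ω₁)=+0.382690+0.029635i, Y(Ω₂)=+0.046395-0.300258i
  term(m=+2) = -0.047972-0.023838i   from Y*(Ω₁)=+0.169428+0.026399i, Y(Ω₂)=-0.297836-0.094292i
Total Σ_m = -0.070976+0.000000i. Multiply by 2.513274: -0.178383+0.000000i. P_2(cos γ) = -0.178383

-0.178383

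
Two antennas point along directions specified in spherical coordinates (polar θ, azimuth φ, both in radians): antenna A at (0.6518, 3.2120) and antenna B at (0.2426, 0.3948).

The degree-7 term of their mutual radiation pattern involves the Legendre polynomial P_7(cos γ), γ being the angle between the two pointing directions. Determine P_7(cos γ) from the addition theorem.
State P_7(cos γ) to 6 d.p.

0.298090

Summing Y*_{l m}(θ₁,φ₁)·Y_{l m}(θ₂,φ₂) over m ∈ [−7, 7]; prefactor 4π/(2·7+1) = 0.837758:
  term(m=-7) = 0.00000 + 0.00000j   from Y*(Ω₁)=-0.01332 - 0.00715j, Y(Ω₂)=-0.00002 - 0.00001j
  term(m=-6) = -0.00001 - 0.00002j   from Y*(Ω₁)=0.06760 + 0.03039j, Y(Ω₂)=-0.00025 - 0.00024j
  term(m=-5) = 0.00004 + 0.00072j   from Y*(Ω₁)=-0.20416 - 0.07500j, Y(Ω₂)=-0.00130 - 0.00304j
  term(m=-4) = 0.00244 - 0.00871j   from Y*(Ω₁)=0.39585 + 0.11453j, Y(Ω₂)=-0.00018 - 0.02194j
  term(m=-3) = -0.02659 + 0.03907j   from Y*(Ω₁)=-0.44449 - 0.09531j, Y(Ω₂)=0.03918 - 0.09629j
  term(m=-2) = 0.03183 - 0.02414j   from Y*(Ω₁)=0.11777 + 0.01669j, Y(Ω₂)=0.23649 - 0.23848j
  term(m=-1) = 0.21345 - 0.07178j   from Y*(Ω₁)=0.35171 + 0.02480j, Y(Ω₂)=0.58957 - 0.24566j
  term(m=+0) = -0.08650 + 0.00000j   from Y*(Ω₁)=-0.24029 + 0.00000j, Y(Ω₂)=0.35997 + 0.00000j
  term(m=+1) = 0.21345 + 0.07178j   from Y*(Ω₁)=-0.35171 + 0.02480j, Y(Ω₂)=-0.58957 - 0.24566j
  term(m=+2) = 0.03183 + 0.02414j   from Y*(Ω₁)=0.11777 - 0.01669j, Y(Ω₂)=0.23649 + 0.23848j
  term(m=+3) = -0.02659 - 0.03907j   from Y*(Ω₁)=0.44449 - 0.09531j, Y(Ω₂)=-0.03918 - 0.09629j
  term(m=+4) = 0.00244 + 0.00871j   from Y*(Ω₁)=0.39585 - 0.11453j, Y(Ω₂)=-0.00018 + 0.02194j
  term(m=+5) = 0.00004 - 0.00072j   from Y*(Ω₁)=0.20416 - 0.07500j, Y(Ω₂)=0.00130 - 0.00304j
  term(m=+6) = -0.00001 + 0.00002j   from Y*(Ω₁)=0.06760 - 0.03039j, Y(Ω₂)=-0.00025 + 0.00024j
  term(m=+7) = 0.00000 - 0.00000j   from Y*(Ω₁)=0.01332 - 0.00715j, Y(Ω₂)=0.00002 - 0.00001j
Accumulated sum 0.35582 - 0.00000j; after 4π/(2l+1) scaling, 0.29809 - 0.00000j ⇒ P_7 = 0.298090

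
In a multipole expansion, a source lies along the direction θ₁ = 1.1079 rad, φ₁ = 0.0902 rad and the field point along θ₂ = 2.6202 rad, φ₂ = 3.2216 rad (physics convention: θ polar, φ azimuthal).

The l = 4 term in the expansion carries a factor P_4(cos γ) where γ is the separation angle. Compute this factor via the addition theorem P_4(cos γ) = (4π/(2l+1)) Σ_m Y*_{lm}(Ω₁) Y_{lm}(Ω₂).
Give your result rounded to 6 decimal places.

Term-by-term m-sum for l=4 (normalisation 4π/9 = 1.396263):
  term(m=-4) = 0.00772 + 0.00031j   from Y*(Ω₁)=0.26538 + 0.10013j, Y(Ω₂)=0.02585 - 0.00857j
  term(m=-3) = 0.05367 + 0.00164j   from Y*(Ω₁)=0.38581 + 0.10703j, Y(Ω₂)=0.13027 - 0.03188j
  term(m=-2) = 0.03750 + 0.00076j   from Y*(Ω₁)=0.10428 + 0.01902j, Y(Ω₂)=0.34931 - 0.05638j
  term(m=-1) = -0.14023 - 0.00143j   from Y*(Ω₁)=-0.30200 - 0.02731j, Y(Ω₂)=0.46099 - 0.03696j
  term(m=+0) = -0.00410 + 0.00000j   from Y*(Ω₁)=-0.16824 + 0.00000j, Y(Ω₂)=0.02439 + 0.00000j
  term(m=+1) = -0.14023 + 0.00143j   from Y*(Ω₁)=0.30200 - 0.02731j, Y(Ω₂)=-0.46099 - 0.03696j
  term(m=+2) = 0.03750 - 0.00076j   from Y*(Ω₁)=0.10428 - 0.01902j, Y(Ω₂)=0.34931 + 0.05638j
  term(m=+3) = 0.05367 - 0.00164j   from Y*(Ω₁)=-0.38581 + 0.10703j, Y(Ω₂)=-0.13027 - 0.03188j
  term(m=+4) = 0.00772 - 0.00031j   from Y*(Ω₁)=0.26538 - 0.10013j, Y(Ω₂)=0.02585 + 0.00857j
Accumulated sum -0.08677 + 0.00000j; after 4π/(2l+1) scaling, -0.12116 + 0.00000j ⇒ P_4 = -0.121158

-0.121158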